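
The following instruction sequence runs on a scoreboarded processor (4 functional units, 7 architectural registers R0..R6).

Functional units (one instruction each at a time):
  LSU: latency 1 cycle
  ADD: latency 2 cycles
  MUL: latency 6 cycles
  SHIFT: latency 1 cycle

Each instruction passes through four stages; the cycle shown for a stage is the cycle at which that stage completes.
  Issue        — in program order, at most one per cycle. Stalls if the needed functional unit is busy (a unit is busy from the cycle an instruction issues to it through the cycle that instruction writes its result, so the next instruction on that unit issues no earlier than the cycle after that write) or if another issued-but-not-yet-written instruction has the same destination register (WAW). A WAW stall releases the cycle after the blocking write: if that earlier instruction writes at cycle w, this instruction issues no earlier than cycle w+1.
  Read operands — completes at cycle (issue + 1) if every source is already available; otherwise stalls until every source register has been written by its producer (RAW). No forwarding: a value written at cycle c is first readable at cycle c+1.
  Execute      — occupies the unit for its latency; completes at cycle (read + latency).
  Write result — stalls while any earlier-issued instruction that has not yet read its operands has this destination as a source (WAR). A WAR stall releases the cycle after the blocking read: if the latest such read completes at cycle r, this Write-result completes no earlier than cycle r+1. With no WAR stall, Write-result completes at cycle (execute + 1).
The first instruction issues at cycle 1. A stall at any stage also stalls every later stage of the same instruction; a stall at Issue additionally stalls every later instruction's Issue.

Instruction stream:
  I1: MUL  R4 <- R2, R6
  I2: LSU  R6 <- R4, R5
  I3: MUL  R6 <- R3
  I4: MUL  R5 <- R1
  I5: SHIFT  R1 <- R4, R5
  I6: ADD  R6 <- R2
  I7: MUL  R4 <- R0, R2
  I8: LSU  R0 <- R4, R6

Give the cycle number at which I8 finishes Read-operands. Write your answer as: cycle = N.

c1: I1 issues→MUL
c2: I1 reads · I2 issues→LSU
c8: I1 exec-done
c9: I1 writes R4
c10: I2 reads
c11: I2 exec-done
c12: I2 writes R6
c13: I3 issues→MUL
c14: I3 reads
c20: I3 exec-done
c21: I3 writes R6
c22: I4 issues→MUL
c23: I4 reads · I5 issues→SHIFT
c24: I6 issues→ADD
c25: I6 reads
c27: I6 exec-done
c28: I6 writes R6
c29: I4 exec-done
c30: I4 writes R5
c31: I5 reads · I7 issues→MUL
c32: I5 exec-done · I7 reads · I8 issues→LSU
c33: I5 writes R1
c38: I7 exec-done
c39: I7 writes R4
c40: I8 reads
c41: I8 exec-done
c42: I8 writes R0

cycle = 40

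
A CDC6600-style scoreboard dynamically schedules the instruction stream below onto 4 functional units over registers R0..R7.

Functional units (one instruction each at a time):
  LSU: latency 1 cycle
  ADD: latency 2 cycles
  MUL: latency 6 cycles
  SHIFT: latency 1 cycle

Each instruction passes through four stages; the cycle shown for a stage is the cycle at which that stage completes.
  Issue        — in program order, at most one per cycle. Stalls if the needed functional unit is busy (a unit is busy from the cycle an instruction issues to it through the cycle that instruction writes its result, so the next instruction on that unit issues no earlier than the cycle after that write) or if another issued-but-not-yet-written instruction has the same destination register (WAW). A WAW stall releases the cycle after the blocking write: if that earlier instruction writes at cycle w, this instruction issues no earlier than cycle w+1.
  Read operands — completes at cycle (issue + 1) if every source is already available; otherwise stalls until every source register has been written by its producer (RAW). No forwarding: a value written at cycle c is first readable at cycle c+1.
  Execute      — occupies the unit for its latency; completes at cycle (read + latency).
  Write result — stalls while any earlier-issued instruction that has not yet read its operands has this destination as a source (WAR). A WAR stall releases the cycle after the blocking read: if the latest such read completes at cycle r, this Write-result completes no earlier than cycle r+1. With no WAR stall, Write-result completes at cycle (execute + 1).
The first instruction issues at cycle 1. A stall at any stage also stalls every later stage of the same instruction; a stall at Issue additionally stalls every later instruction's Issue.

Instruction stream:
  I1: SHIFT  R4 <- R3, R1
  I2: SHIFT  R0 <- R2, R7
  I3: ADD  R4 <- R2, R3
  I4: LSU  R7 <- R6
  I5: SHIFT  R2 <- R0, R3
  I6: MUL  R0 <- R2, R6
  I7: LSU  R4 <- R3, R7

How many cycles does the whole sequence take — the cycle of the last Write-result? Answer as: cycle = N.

cycle = 20

I1: IS=1 RO=2 EX=3 WR=4
I2: IS=5 RO=6 EX=7 WR=8  [struct: SHIFT busy until I1 writes@4]
I3: IS=6 RO=7 EX=9 WR=10
I4: IS=7 RO=8 EX=9 WR=10
I5: IS=9 RO=10 EX=11 WR=12  [struct: SHIFT busy until I2 writes@8]
I6: IS=10 RO=13 EX=19 WR=20  [RAW R2: wait I5 write@12]
I7: IS=11 RO=12 EX=13 WR=14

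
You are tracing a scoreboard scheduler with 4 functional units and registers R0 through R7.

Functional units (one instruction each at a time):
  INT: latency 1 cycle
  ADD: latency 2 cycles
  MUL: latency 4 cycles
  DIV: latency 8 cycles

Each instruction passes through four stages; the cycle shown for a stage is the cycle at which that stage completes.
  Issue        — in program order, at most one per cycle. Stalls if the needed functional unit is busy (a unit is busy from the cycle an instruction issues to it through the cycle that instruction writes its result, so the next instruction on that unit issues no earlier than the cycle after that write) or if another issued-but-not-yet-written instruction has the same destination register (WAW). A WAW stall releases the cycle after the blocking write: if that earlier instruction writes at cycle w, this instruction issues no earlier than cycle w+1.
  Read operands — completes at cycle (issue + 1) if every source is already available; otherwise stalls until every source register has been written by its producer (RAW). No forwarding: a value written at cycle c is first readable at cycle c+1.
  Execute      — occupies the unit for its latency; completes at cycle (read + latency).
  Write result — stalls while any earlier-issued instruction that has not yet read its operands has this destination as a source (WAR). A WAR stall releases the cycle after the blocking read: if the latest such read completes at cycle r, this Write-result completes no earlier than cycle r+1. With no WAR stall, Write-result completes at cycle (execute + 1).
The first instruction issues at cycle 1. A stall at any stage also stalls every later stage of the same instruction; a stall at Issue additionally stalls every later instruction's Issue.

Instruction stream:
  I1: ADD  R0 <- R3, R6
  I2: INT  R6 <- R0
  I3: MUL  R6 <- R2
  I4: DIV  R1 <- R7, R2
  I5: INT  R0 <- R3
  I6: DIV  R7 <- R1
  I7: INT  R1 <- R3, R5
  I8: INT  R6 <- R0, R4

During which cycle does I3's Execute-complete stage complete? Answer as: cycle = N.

cycle = 14

I1: IS=1 RO=2 EX=4 WR=5
I2: IS=2 RO=6 EX=7 WR=8  [RAW R0: wait I1 write@5]
I3: IS=9 RO=10 EX=14 WR=15  [WAW R6: wait I2 write@8]
I4: IS=10 RO=11 EX=19 WR=20
I5: IS=11 RO=12 EX=13 WR=14
I6: IS=21 RO=22 EX=30 WR=31  [struct: DIV busy until I4 writes@20]
I7: IS=22 RO=23 EX=24 WR=25
I8: IS=26 RO=27 EX=28 WR=29  [struct: INT busy until I7 writes@25]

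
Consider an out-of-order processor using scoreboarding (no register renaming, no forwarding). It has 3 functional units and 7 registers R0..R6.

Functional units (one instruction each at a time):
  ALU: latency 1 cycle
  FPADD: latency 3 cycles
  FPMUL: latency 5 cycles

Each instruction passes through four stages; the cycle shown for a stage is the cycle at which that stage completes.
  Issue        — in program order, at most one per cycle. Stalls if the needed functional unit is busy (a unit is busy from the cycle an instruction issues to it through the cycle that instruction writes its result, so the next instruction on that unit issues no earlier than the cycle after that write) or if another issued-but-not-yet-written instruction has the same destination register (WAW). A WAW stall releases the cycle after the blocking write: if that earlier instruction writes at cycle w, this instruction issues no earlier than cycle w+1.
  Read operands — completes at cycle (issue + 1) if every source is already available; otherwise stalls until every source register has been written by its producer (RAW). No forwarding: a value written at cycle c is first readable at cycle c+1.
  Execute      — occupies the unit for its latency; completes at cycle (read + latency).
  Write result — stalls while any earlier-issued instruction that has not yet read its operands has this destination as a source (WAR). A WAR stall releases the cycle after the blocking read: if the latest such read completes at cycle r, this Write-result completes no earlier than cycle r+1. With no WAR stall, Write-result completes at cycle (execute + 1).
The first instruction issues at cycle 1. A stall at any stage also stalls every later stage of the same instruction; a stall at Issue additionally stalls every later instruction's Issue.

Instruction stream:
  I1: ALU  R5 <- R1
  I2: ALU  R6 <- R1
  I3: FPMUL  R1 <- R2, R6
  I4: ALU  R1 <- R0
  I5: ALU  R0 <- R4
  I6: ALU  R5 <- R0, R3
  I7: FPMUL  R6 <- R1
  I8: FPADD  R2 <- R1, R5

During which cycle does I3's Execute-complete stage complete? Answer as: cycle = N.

I1: IS=1 RO=2 EX=3 WR=4
I2: IS=5 RO=6 EX=7 WR=8  [struct: ALU busy until I1 writes@4]
I3: IS=6 RO=9 EX=14 WR=15  [RAW R6: wait I2 write@8]
I4: IS=16 RO=17 EX=18 WR=19  [WAW R1: wait I3 write@15]
I5: IS=20 RO=21 EX=22 WR=23  [struct: ALU busy until I4 writes@19]
I6: IS=24 RO=25 EX=26 WR=27  [struct: ALU busy until I5 writes@23]
I7: IS=25 RO=26 EX=31 WR=32
I8: IS=26 RO=28 EX=31 WR=32  [RAW R5: wait I6 write@27]

cycle = 14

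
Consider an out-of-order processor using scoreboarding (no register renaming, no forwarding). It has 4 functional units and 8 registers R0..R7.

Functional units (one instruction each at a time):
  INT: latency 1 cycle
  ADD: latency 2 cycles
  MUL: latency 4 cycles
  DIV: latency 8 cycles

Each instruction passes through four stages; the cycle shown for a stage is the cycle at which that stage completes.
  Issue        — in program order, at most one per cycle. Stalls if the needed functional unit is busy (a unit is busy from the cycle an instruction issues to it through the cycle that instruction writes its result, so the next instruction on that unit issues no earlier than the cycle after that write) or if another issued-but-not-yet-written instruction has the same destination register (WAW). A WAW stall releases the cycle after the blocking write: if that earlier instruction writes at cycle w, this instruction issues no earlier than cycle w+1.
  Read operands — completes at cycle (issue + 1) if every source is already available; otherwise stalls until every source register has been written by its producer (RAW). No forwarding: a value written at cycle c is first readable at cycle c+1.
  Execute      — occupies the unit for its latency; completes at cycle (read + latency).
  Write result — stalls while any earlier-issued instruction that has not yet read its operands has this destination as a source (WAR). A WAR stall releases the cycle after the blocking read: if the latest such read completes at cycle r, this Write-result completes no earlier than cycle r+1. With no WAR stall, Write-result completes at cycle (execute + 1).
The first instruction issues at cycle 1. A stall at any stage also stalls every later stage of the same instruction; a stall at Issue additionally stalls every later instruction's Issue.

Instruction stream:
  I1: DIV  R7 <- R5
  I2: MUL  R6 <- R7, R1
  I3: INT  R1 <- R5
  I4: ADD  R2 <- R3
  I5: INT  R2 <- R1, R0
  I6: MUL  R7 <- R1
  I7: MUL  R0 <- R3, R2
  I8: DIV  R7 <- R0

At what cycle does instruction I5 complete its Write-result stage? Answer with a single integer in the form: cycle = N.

cycle = 17

  I1 | 1 | 2 | 10 | 11
  I2 | 2 | 12 | 16 | 17   RAW R7: wait I1 write@11
  I3 | 3 | 4 | 5 | 13   WAR R1: wait I2 read@12
  I4 | 4 | 5 | 7 | 8
  I5 | 14 | 15 | 16 | 17   struct: INT busy until I3 writes@13
  I6 | 18 | 19 | 23 | 24   struct: MUL busy until I2 writes@17
  I7 | 25 | 26 | 30 | 31   struct: MUL busy until I6 writes@24
  I8 | 26 | 32 | 40 | 41   RAW R0: wait I7 write@31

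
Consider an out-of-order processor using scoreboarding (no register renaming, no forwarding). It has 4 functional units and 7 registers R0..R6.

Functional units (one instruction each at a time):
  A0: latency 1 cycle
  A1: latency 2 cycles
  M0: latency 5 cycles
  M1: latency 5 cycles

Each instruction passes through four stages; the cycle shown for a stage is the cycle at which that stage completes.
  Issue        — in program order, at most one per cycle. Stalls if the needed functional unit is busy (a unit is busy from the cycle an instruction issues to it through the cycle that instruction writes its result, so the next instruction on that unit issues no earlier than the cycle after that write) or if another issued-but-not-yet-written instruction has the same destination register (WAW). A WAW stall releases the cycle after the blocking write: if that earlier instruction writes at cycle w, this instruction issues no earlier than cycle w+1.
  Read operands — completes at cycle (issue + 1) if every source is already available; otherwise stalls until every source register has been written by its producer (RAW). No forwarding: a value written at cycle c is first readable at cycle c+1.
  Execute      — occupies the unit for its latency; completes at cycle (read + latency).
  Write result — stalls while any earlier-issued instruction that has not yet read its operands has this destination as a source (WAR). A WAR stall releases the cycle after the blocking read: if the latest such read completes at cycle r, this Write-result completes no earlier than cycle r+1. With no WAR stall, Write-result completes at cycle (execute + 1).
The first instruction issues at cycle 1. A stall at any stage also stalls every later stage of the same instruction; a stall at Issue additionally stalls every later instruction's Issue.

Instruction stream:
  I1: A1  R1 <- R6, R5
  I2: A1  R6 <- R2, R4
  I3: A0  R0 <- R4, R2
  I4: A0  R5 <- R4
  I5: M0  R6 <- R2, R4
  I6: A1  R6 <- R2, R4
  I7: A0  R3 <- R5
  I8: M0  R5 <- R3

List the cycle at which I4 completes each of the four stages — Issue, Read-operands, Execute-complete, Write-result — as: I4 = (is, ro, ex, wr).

I4 = (11, 12, 13, 14)

I1: IS=1 RO=2 EX=4 WR=5
I2: IS=6 RO=7 EX=9 WR=10  [struct: A1 busy until I1 writes@5]
I3: IS=7 RO=8 EX=9 WR=10
I4: IS=11 RO=12 EX=13 WR=14  [struct: A0 busy until I3 writes@10]
I5: IS=12 RO=13 EX=18 WR=19
I6: IS=20 RO=21 EX=23 WR=24  [WAW R6: wait I5 write@19]
I7: IS=21 RO=22 EX=23 WR=24
I8: IS=22 RO=25 EX=30 WR=31  [RAW R3: wait I7 write@24]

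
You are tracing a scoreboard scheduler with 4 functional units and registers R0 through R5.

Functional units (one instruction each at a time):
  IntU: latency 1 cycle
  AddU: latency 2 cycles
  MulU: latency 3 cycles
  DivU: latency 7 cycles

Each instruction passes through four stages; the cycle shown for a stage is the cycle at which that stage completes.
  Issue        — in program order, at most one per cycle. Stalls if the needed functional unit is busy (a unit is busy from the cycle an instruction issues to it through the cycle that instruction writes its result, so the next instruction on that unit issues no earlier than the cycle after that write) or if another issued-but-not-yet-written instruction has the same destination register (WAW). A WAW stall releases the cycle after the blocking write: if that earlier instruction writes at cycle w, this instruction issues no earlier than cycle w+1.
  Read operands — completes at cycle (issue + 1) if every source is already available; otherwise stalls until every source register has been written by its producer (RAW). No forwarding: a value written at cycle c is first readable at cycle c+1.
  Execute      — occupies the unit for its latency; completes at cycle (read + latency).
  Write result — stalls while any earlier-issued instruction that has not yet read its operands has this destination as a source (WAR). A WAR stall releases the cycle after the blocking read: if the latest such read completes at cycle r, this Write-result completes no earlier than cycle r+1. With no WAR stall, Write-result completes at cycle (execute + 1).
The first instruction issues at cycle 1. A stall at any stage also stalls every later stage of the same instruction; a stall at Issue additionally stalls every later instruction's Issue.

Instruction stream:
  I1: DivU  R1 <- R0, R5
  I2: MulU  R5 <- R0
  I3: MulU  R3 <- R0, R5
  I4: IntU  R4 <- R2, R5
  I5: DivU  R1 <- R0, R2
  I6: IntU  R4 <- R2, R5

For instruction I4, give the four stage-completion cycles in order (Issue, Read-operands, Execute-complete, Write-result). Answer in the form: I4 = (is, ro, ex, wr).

I4 = (9, 10, 11, 12)

cycle 1: I1→DivU
cycle 2: I1 RO; I2→MulU
cycle 3: I2 RO
cycle 6: I2 EX
cycle 7: I2 WR R5
cycle 8: I3→MulU
cycle 9: I1 EX; I3 RO; I4→IntU
cycle 10: I1 WR R1; I4 RO
cycle 11: I4 EX; I5→DivU
cycle 12: I3 EX; I4 WR R4; I5 RO
cycle 13: I3 WR R3; I6→IntU
cycle 14: I6 RO
cycle 15: I6 EX
cycle 16: I6 WR R4
cycle 19: I5 EX
cycle 20: I5 WR R1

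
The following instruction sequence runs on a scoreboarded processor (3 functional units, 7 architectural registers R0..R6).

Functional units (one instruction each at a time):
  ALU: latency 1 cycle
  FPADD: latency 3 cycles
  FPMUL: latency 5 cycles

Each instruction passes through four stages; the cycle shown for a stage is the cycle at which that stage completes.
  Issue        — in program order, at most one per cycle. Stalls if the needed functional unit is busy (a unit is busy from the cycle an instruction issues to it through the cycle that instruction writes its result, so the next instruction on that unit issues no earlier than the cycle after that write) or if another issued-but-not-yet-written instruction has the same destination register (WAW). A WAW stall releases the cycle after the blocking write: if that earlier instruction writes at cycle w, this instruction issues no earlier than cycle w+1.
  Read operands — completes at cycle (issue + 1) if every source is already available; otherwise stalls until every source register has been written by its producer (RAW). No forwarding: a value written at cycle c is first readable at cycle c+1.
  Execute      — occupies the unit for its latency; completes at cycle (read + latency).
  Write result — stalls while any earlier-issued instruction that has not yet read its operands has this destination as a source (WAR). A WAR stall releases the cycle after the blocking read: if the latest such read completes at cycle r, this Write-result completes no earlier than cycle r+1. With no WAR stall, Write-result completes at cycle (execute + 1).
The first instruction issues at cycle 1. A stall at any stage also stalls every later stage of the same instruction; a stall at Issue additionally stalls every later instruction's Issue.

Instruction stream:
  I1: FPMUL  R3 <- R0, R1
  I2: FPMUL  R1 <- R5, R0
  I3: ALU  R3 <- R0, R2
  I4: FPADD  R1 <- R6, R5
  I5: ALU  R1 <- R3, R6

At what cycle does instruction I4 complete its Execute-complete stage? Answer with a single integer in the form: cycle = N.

cycle = 21

I1: IS=1 RO=2 EX=7 WR=8
I2: IS=9 RO=10 EX=15 WR=16  [struct: FPMUL busy until I1 writes@8]
I3: IS=10 RO=11 EX=12 WR=13
I4: IS=17 RO=18 EX=21 WR=22  [WAW R1: wait I2 write@16]
I5: IS=23 RO=24 EX=25 WR=26  [WAW R1: wait I4 write@22]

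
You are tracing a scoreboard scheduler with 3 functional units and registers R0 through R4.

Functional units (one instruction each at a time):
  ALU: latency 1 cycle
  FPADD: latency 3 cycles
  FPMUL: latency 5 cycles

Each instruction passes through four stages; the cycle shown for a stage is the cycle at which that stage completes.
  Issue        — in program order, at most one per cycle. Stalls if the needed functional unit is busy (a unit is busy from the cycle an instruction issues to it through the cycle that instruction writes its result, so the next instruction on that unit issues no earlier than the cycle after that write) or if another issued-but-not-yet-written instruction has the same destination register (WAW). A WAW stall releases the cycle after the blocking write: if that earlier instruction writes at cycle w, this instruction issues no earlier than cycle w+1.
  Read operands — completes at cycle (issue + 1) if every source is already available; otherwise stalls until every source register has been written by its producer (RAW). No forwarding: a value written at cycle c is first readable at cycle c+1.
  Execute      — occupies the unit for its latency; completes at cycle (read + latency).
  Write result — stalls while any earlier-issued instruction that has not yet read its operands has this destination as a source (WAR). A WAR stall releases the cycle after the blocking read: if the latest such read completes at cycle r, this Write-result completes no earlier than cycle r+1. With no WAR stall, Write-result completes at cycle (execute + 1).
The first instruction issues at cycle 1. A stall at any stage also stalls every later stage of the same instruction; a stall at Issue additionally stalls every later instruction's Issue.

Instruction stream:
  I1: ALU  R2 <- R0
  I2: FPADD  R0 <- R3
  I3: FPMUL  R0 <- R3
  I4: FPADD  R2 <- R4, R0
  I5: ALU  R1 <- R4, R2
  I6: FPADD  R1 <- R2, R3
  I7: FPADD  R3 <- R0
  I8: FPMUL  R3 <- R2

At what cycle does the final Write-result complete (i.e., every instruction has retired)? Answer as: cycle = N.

I1: IS=1 RO=2 EX=3 WR=4
I2: IS=2 RO=3 EX=6 WR=7
I3: IS=8 RO=9 EX=14 WR=15  [WAW R0: wait I2 write@7]
I4: IS=9 RO=16 EX=19 WR=20  [RAW R0: wait I3 write@15]
I5: IS=10 RO=21 EX=22 WR=23  [RAW R2: wait I4 write@20]
I6: IS=24 RO=25 EX=28 WR=29  [WAW R1: wait I5 write@23]
I7: IS=30 RO=31 EX=34 WR=35  [struct: FPADD busy until I6 writes@29]
I8: IS=36 RO=37 EX=42 WR=43  [WAW R3: wait I7 write@35]

cycle = 43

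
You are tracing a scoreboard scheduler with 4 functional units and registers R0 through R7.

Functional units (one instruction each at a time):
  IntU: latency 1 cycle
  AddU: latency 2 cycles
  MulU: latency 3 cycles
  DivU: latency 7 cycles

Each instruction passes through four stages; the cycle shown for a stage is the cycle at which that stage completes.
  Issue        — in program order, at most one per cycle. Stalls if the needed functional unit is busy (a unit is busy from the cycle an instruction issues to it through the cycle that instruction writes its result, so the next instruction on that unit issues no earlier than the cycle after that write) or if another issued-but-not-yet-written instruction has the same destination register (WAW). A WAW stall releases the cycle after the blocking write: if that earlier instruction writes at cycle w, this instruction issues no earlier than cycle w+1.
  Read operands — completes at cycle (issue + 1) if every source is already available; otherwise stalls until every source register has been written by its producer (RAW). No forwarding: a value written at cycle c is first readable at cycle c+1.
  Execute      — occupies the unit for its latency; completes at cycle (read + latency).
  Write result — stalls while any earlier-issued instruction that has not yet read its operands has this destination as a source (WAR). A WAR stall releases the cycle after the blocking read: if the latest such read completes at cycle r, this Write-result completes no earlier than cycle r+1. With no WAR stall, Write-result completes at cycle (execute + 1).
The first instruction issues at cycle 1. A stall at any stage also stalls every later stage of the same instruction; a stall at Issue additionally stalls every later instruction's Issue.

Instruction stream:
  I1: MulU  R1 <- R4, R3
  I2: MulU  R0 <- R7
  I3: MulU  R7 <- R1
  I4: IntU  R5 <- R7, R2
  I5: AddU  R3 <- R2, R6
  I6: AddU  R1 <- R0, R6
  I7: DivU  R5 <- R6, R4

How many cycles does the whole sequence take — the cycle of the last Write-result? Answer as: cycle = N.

I1: IS=1 RO=2 EX=5 WR=6
I2: IS=7 RO=8 EX=11 WR=12  [struct: MulU busy until I1 writes@6]
I3: IS=13 RO=14 EX=17 WR=18  [struct: MulU busy until I2 writes@12]
I4: IS=14 RO=19 EX=20 WR=21  [RAW R7: wait I3 write@18]
I5: IS=15 RO=16 EX=18 WR=19
I6: IS=20 RO=21 EX=23 WR=24  [struct: AddU busy until I5 writes@19]
I7: IS=22 RO=23 EX=30 WR=31  [WAW R5: wait I4 write@21]

cycle = 31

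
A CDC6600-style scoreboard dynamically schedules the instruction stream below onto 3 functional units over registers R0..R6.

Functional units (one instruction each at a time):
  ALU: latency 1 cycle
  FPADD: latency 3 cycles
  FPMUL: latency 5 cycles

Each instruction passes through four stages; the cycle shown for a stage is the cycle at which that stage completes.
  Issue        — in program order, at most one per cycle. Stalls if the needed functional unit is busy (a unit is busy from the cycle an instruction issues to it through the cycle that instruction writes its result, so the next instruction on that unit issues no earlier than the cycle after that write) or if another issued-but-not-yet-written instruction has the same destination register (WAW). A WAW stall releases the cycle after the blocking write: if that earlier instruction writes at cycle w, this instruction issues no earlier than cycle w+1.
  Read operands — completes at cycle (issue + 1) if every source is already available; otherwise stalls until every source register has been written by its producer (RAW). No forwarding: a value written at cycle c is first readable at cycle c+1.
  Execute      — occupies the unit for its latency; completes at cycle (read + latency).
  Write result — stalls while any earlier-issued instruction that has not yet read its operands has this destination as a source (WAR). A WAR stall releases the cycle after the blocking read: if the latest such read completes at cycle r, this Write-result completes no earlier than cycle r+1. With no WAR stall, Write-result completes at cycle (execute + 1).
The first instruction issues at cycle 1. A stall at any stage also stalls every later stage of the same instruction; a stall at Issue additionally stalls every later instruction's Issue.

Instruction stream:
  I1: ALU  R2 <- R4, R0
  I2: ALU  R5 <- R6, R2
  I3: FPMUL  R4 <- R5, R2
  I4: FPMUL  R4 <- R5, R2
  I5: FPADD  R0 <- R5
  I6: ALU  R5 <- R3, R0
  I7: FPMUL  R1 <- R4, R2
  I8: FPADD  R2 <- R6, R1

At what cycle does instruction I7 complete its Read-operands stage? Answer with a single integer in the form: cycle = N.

I1 -> (1, 2, 3, 4)
I2 -> (5, 6, 7, 8)  // struct: ALU busy until I1 writes@4
I3 -> (6, 9, 14, 15)  // RAW R5: wait I2 write@8
I4 -> (16, 17, 22, 23)  // struct: FPMUL busy until I3 writes@15
I5 -> (17, 18, 21, 22)
I6 -> (18, 23, 24, 25)  // RAW R0: wait I5 write@22
I7 -> (24, 25, 30, 31)  // struct: FPMUL busy until I4 writes@23
I8 -> (25, 32, 35, 36)  // RAW R1: wait I7 write@31

cycle = 25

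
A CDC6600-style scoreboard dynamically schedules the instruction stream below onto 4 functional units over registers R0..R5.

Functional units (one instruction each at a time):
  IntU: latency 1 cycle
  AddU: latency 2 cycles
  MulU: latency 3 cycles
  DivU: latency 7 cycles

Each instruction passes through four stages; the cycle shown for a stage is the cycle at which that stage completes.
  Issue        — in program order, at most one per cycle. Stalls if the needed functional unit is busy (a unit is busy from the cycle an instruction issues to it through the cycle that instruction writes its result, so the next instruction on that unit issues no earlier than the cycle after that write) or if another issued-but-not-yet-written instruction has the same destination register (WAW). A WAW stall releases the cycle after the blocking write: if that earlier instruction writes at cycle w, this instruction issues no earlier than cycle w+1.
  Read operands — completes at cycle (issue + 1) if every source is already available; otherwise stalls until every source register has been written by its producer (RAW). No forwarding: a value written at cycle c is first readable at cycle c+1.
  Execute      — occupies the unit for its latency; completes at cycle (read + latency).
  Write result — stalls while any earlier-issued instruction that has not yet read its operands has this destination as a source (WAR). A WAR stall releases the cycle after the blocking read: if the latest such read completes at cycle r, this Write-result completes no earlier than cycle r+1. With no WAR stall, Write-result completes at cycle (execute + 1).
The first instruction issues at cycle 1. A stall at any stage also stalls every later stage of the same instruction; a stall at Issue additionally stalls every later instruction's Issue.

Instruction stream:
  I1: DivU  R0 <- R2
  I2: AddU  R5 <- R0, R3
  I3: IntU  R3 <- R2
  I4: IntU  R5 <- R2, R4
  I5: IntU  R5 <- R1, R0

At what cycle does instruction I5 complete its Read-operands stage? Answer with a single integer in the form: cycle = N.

cycle = 20

I1 -> (1, 2, 9, 10)
I2 -> (2, 11, 13, 14)  // RAW R0: wait I1 write@10
I3 -> (3, 4, 5, 12)  // WAR R3: wait I2 read@11
I4 -> (15, 16, 17, 18)  // WAW R5: wait I2 write@14
I5 -> (19, 20, 21, 22)  // struct: IntU busy until I4 writes@18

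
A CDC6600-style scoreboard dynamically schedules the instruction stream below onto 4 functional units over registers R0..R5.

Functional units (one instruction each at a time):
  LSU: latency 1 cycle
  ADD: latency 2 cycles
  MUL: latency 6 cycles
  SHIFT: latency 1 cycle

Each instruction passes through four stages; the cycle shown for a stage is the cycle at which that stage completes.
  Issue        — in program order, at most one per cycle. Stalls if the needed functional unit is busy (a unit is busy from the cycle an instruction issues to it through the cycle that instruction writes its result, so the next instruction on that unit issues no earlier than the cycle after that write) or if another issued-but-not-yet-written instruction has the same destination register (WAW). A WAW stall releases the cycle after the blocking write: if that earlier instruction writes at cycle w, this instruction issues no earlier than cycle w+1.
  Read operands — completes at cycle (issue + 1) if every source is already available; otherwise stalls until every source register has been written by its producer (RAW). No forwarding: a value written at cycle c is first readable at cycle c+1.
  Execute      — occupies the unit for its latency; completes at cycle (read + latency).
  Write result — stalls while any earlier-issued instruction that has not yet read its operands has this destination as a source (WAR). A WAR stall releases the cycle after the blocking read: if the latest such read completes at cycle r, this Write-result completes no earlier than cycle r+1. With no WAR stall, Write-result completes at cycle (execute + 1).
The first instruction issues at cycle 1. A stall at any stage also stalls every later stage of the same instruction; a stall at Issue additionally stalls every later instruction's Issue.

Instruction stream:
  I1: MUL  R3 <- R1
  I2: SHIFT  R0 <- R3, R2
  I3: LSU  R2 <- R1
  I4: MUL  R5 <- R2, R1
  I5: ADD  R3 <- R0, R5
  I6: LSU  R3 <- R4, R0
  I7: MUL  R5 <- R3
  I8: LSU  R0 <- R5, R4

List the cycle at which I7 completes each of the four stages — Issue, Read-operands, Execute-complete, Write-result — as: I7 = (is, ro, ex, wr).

I1  is:1  ro:2  ex:8  wr:9
I2  is:2  ro:10  ex:11  wr:12  — RAW R3: wait I1 write@9
I3  is:3  ro:4  ex:5  wr:11  — WAR R2: wait I2 read@10
I4  is:10  ro:12  ex:18  wr:19  — struct: MUL busy until I1 writes@9, RAW R2: wait I3 write@11
I5  is:11  ro:20  ex:22  wr:23  — RAW R5: wait I4 write@19
I6  is:24  ro:25  ex:26  wr:27  — WAW R3: wait I5 write@23
I7  is:25  ro:28  ex:34  wr:35  — RAW R3: wait I6 write@27
I8  is:28  ro:36  ex:37  wr:38  — struct: LSU busy until I6 writes@27, RAW R5: wait I7 write@35

I7 = (25, 28, 34, 35)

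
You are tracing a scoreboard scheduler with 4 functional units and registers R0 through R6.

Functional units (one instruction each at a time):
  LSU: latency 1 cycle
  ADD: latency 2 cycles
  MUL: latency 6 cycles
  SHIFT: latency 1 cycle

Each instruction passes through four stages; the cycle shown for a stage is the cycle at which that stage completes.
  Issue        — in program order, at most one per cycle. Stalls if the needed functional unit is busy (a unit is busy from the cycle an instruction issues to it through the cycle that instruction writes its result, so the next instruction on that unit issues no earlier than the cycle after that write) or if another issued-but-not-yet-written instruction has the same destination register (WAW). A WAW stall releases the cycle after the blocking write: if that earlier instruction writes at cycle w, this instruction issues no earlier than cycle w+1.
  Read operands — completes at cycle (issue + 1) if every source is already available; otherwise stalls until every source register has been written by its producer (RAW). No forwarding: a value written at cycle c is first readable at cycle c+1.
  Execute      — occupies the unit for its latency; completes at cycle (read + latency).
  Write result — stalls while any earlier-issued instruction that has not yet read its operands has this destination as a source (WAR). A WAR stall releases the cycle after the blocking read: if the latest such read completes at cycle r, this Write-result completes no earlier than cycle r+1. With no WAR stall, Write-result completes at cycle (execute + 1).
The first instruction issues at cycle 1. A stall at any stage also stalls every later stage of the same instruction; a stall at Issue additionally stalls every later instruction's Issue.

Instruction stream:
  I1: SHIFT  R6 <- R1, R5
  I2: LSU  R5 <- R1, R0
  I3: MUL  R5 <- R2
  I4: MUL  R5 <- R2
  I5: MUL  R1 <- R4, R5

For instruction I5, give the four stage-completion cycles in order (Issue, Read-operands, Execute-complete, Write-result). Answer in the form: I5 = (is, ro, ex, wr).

c1: I1→SHIFT
c2: I1 RO, I2→LSU
c3: I1 EX, I2 RO
c4: I1 WR R6, I2 EX
c5: I2 WR R5
c6: I3→MUL
c7: I3 RO
c13: I3 EX
c14: I3 WR R5
c15: I4→MUL
c16: I4 RO
c22: I4 EX
c23: I4 WR R5
c24: I5→MUL
c25: I5 RO
c31: I5 EX
c32: I5 WR R1

I5 = (24, 25, 31, 32)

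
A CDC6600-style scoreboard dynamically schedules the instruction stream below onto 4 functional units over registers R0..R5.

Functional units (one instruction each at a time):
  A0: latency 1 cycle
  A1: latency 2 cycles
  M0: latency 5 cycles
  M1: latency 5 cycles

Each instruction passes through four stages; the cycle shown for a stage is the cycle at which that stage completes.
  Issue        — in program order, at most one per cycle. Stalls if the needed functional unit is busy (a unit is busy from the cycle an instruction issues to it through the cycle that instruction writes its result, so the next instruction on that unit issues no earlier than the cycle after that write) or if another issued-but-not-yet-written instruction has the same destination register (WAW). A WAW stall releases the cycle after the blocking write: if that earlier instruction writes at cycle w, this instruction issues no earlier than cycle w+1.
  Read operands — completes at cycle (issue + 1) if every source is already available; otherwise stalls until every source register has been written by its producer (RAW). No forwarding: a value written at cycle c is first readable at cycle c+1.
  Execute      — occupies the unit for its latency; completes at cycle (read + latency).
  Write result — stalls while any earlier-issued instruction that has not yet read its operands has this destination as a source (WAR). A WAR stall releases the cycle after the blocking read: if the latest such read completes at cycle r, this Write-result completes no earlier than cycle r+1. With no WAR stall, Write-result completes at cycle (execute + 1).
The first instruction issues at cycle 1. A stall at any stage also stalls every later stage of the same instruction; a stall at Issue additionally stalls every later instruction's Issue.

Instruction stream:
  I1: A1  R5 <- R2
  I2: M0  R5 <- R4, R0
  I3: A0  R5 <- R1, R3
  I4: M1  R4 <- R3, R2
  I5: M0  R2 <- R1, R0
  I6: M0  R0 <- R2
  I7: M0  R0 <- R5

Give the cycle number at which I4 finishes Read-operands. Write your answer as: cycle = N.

cycle = 16

I1: IS=1 RO=2 EX=4 WR=5
I2: IS=6 RO=7 EX=12 WR=13  [WAW R5: wait I1 write@5]
I3: IS=14 RO=15 EX=16 WR=17  [WAW R5: wait I2 write@13]
I4: IS=15 RO=16 EX=21 WR=22
I5: IS=16 RO=17 EX=22 WR=23
I6: IS=24 RO=25 EX=30 WR=31  [struct: M0 busy until I5 writes@23]
I7: IS=32 RO=33 EX=38 WR=39  [struct: M0 busy until I6 writes@31]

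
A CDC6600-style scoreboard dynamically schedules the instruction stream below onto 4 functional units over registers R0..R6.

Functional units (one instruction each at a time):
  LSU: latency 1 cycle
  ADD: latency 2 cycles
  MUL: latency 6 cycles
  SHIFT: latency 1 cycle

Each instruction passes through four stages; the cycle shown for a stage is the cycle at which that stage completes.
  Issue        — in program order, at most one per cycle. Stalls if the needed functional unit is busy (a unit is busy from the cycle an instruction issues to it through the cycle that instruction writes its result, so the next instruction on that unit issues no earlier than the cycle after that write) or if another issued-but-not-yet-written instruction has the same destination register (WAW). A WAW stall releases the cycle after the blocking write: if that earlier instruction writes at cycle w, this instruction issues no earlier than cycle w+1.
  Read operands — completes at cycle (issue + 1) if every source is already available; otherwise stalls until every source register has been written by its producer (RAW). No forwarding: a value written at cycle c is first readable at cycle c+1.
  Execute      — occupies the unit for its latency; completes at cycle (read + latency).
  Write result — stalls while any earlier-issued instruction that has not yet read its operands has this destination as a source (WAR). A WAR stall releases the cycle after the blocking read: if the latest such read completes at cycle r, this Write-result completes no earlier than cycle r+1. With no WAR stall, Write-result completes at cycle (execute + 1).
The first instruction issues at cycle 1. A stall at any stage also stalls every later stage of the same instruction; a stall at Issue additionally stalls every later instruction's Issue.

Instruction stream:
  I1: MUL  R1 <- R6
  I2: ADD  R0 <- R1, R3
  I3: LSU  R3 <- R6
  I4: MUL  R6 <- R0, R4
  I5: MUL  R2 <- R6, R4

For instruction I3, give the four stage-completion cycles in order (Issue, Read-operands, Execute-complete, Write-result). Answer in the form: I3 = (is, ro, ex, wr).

I1  is:1  ro:2  ex:8  wr:9
I2  is:2  ro:10  ex:12  wr:13  — RAW R1: wait I1 write@9
I3  is:3  ro:4  ex:5  wr:11  — WAR R3: wait I2 read@10
I4  is:10  ro:14  ex:20  wr:21  — struct: MUL busy until I1 writes@9, RAW R0: wait I2 write@13
I5  is:22  ro:23  ex:29  wr:30  — struct: MUL busy until I4 writes@21

I3 = (3, 4, 5, 11)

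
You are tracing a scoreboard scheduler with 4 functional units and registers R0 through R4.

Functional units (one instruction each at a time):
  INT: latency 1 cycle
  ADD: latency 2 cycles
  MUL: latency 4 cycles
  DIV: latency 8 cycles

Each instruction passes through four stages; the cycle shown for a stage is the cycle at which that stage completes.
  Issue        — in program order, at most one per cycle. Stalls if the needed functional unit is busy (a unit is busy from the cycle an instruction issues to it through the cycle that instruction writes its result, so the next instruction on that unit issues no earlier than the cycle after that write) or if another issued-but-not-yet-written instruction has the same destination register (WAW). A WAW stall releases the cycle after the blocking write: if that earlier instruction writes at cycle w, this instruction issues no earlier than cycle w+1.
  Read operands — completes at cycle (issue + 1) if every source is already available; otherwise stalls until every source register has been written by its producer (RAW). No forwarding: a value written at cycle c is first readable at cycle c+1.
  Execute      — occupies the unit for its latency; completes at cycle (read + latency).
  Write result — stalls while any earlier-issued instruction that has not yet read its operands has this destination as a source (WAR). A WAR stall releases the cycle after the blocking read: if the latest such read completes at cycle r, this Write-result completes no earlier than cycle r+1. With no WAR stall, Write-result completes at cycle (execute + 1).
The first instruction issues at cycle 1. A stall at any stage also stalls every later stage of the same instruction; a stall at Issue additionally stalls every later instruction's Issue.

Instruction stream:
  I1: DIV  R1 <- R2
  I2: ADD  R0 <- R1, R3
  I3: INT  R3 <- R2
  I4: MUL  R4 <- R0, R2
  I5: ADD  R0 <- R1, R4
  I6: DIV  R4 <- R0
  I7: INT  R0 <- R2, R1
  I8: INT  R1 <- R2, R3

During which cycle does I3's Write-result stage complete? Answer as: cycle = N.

cycle 1: issue I1 (DIV)
cycle 2: I1 read-ops · issue I2 (ADD)
cycle 3: issue I3 (INT)
cycle 4: I3 read-ops · issue I4 (MUL)
cycle 5: I3 finished on INT
cycle 10: I1 finished on DIV
cycle 11: I1→R1
cycle 12: I2 read-ops
cycle 13: I3→R3
cycle 14: I2 finished on ADD
cycle 15: I2→R0
cycle 16: I4 read-ops · issue I5 (ADD)
cycle 20: I4 finished on MUL
cycle 21: I4→R4
cycle 22: I5 read-ops · issue I6 (DIV)
cycle 24: I5 finished on ADD
cycle 25: I5→R0
cycle 26: I6 read-ops · issue I7 (INT)
cycle 27: I7 read-ops
cycle 28: I7 finished on INT
cycle 29: I7→R0
cycle 30: issue I8 (INT)
cycle 31: I8 read-ops
cycle 32: I8 finished on INT
cycle 33: I8→R1
cycle 34: I6 finished on DIV
cycle 35: I6→R4

cycle = 13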